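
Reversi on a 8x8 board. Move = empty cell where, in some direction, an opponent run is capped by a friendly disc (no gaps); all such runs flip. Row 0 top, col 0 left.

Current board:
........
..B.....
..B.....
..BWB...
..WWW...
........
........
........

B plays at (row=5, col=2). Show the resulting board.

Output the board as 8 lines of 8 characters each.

Place B at (5,2); scan 8 dirs for brackets.
Dir NW: first cell '.' (not opp) -> no flip
Dir N: opp run (4,2) capped by B -> flip
Dir NE: opp run (4,3) capped by B -> flip
Dir W: first cell '.' (not opp) -> no flip
Dir E: first cell '.' (not opp) -> no flip
Dir SW: first cell '.' (not opp) -> no flip
Dir S: first cell '.' (not opp) -> no flip
Dir SE: first cell '.' (not opp) -> no flip
All flips: (4,2) (4,3)

Answer: ........
..B.....
..B.....
..BWB...
..BBW...
..B.....
........
........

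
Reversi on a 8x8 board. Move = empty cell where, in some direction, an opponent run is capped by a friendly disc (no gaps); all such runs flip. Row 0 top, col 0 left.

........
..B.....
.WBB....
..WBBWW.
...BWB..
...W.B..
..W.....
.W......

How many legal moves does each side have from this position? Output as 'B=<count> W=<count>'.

-- B to move --
(1,0): flips 2 -> legal
(1,1): no bracket -> illegal
(2,0): flips 1 -> legal
(2,4): no bracket -> illegal
(2,5): flips 1 -> legal
(2,6): no bracket -> illegal
(2,7): flips 1 -> legal
(3,0): flips 1 -> legal
(3,1): flips 1 -> legal
(3,7): flips 2 -> legal
(4,1): flips 1 -> legal
(4,2): flips 1 -> legal
(4,6): no bracket -> illegal
(4,7): no bracket -> illegal
(5,1): no bracket -> illegal
(5,2): no bracket -> illegal
(5,4): flips 1 -> legal
(6,0): no bracket -> illegal
(6,1): no bracket -> illegal
(6,3): flips 1 -> legal
(6,4): no bracket -> illegal
(7,0): no bracket -> illegal
(7,2): no bracket -> illegal
(7,3): no bracket -> illegal
B mobility = 11
-- W to move --
(0,1): no bracket -> illegal
(0,2): flips 2 -> legal
(0,3): flips 1 -> legal
(1,1): flips 2 -> legal
(1,3): flips 3 -> legal
(1,4): flips 1 -> legal
(2,4): flips 3 -> legal
(2,5): no bracket -> illegal
(3,1): no bracket -> illegal
(4,2): flips 1 -> legal
(4,6): flips 1 -> legal
(5,2): no bracket -> illegal
(5,4): flips 2 -> legal
(5,6): no bracket -> illegal
(6,4): no bracket -> illegal
(6,5): flips 2 -> legal
(6,6): flips 1 -> legal
W mobility = 11

Answer: B=11 W=11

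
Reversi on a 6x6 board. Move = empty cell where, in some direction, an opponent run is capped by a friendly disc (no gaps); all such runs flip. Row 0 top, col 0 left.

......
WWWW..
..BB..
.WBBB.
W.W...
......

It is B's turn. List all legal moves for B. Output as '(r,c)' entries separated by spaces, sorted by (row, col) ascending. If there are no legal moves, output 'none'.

(0,0): flips 1 -> legal
(0,1): flips 1 -> legal
(0,2): flips 1 -> legal
(0,3): flips 1 -> legal
(0,4): flips 1 -> legal
(1,4): no bracket -> illegal
(2,0): no bracket -> illegal
(2,1): no bracket -> illegal
(2,4): no bracket -> illegal
(3,0): flips 1 -> legal
(4,1): no bracket -> illegal
(4,3): no bracket -> illegal
(5,0): no bracket -> illegal
(5,1): flips 1 -> legal
(5,2): flips 1 -> legal
(5,3): no bracket -> illegal

Answer: (0,0) (0,1) (0,2) (0,3) (0,4) (3,0) (5,1) (5,2)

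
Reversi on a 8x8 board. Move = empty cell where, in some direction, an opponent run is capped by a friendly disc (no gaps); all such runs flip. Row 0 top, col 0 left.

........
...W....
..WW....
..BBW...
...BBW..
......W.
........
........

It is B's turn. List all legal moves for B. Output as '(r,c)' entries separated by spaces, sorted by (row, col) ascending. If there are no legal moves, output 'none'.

(0,2): no bracket -> illegal
(0,3): flips 2 -> legal
(0,4): no bracket -> illegal
(1,1): flips 1 -> legal
(1,2): flips 1 -> legal
(1,4): flips 1 -> legal
(2,1): no bracket -> illegal
(2,4): flips 1 -> legal
(2,5): flips 1 -> legal
(3,1): no bracket -> illegal
(3,5): flips 1 -> legal
(3,6): no bracket -> illegal
(4,6): flips 1 -> legal
(4,7): no bracket -> illegal
(5,4): no bracket -> illegal
(5,5): no bracket -> illegal
(5,7): no bracket -> illegal
(6,5): no bracket -> illegal
(6,6): no bracket -> illegal
(6,7): no bracket -> illegal

Answer: (0,3) (1,1) (1,2) (1,4) (2,4) (2,5) (3,5) (4,6)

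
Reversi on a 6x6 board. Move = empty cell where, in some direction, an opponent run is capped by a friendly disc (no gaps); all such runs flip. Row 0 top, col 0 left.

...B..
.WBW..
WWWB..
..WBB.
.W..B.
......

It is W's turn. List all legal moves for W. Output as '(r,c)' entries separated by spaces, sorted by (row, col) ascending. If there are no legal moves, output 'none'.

Answer: (0,2) (1,4) (2,4) (3,5) (4,3) (5,5)

Derivation:
(0,1): no bracket -> illegal
(0,2): flips 1 -> legal
(0,4): no bracket -> illegal
(1,4): flips 1 -> legal
(2,4): flips 1 -> legal
(2,5): no bracket -> illegal
(3,5): flips 2 -> legal
(4,2): no bracket -> illegal
(4,3): flips 2 -> legal
(4,5): no bracket -> illegal
(5,3): no bracket -> illegal
(5,4): no bracket -> illegal
(5,5): flips 2 -> legal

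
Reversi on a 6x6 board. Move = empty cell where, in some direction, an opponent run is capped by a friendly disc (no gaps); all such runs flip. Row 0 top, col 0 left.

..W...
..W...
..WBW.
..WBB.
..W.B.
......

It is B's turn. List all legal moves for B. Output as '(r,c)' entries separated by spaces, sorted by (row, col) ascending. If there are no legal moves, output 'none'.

(0,1): flips 1 -> legal
(0,3): no bracket -> illegal
(1,1): flips 1 -> legal
(1,3): no bracket -> illegal
(1,4): flips 1 -> legal
(1,5): flips 1 -> legal
(2,1): flips 1 -> legal
(2,5): flips 1 -> legal
(3,1): flips 1 -> legal
(3,5): no bracket -> illegal
(4,1): flips 1 -> legal
(4,3): no bracket -> illegal
(5,1): flips 1 -> legal
(5,2): no bracket -> illegal
(5,3): no bracket -> illegal

Answer: (0,1) (1,1) (1,4) (1,5) (2,1) (2,5) (3,1) (4,1) (5,1)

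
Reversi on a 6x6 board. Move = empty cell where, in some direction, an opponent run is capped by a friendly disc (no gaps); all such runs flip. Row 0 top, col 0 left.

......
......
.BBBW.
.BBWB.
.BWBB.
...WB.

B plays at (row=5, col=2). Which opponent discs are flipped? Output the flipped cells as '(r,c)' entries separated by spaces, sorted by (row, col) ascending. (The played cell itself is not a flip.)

Answer: (4,2) (5,3)

Derivation:
Dir NW: first cell 'B' (not opp) -> no flip
Dir N: opp run (4,2) capped by B -> flip
Dir NE: first cell 'B' (not opp) -> no flip
Dir W: first cell '.' (not opp) -> no flip
Dir E: opp run (5,3) capped by B -> flip
Dir SW: edge -> no flip
Dir S: edge -> no flip
Dir SE: edge -> no flip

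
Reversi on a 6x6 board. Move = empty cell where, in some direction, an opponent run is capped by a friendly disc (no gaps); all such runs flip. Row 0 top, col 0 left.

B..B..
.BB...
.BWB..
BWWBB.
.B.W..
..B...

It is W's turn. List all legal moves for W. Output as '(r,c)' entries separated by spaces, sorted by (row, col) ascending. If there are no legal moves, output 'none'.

(0,1): flips 2 -> legal
(0,2): flips 1 -> legal
(0,4): no bracket -> illegal
(1,0): flips 1 -> legal
(1,3): flips 2 -> legal
(1,4): flips 1 -> legal
(2,0): flips 1 -> legal
(2,4): flips 1 -> legal
(2,5): flips 1 -> legal
(3,5): flips 2 -> legal
(4,0): no bracket -> illegal
(4,2): no bracket -> illegal
(4,4): flips 1 -> legal
(4,5): no bracket -> illegal
(5,0): flips 1 -> legal
(5,1): flips 1 -> legal
(5,3): no bracket -> illegal

Answer: (0,1) (0,2) (1,0) (1,3) (1,4) (2,0) (2,4) (2,5) (3,5) (4,4) (5,0) (5,1)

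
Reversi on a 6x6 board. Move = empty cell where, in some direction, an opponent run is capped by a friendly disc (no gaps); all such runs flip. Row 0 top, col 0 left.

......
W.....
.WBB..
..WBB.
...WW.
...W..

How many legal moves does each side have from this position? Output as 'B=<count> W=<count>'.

-- B to move --
(0,0): no bracket -> illegal
(0,1): no bracket -> illegal
(1,1): no bracket -> illegal
(1,2): no bracket -> illegal
(2,0): flips 1 -> legal
(3,0): no bracket -> illegal
(3,1): flips 1 -> legal
(3,5): no bracket -> illegal
(4,1): flips 1 -> legal
(4,2): flips 1 -> legal
(4,5): no bracket -> illegal
(5,2): flips 1 -> legal
(5,4): flips 1 -> legal
(5,5): flips 1 -> legal
B mobility = 7
-- W to move --
(1,1): flips 2 -> legal
(1,2): flips 1 -> legal
(1,3): flips 2 -> legal
(1,4): flips 1 -> legal
(2,4): flips 3 -> legal
(2,5): flips 1 -> legal
(3,1): no bracket -> illegal
(3,5): flips 2 -> legal
(4,2): no bracket -> illegal
(4,5): no bracket -> illegal
W mobility = 7

Answer: B=7 W=7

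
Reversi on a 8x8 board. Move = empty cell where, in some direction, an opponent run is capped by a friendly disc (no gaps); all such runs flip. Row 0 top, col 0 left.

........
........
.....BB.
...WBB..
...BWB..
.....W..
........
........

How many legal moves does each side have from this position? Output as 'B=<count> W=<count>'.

-- B to move --
(2,2): no bracket -> illegal
(2,3): flips 1 -> legal
(2,4): no bracket -> illegal
(3,2): flips 1 -> legal
(4,2): no bracket -> illegal
(4,6): no bracket -> illegal
(5,3): flips 1 -> legal
(5,4): flips 1 -> legal
(5,6): no bracket -> illegal
(6,4): no bracket -> illegal
(6,5): flips 1 -> legal
(6,6): no bracket -> illegal
B mobility = 5
-- W to move --
(1,4): no bracket -> illegal
(1,5): flips 3 -> legal
(1,6): no bracket -> illegal
(1,7): flips 2 -> legal
(2,3): no bracket -> illegal
(2,4): flips 1 -> legal
(2,7): no bracket -> illegal
(3,2): no bracket -> illegal
(3,6): flips 2 -> legal
(3,7): no bracket -> illegal
(4,2): flips 1 -> legal
(4,6): flips 1 -> legal
(5,2): no bracket -> illegal
(5,3): flips 1 -> legal
(5,4): no bracket -> illegal
(5,6): no bracket -> illegal
W mobility = 7

Answer: B=5 W=7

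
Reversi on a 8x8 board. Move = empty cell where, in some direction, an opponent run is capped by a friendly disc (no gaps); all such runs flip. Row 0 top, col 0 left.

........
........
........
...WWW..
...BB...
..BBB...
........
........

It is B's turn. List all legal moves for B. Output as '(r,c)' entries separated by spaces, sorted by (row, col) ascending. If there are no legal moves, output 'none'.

Answer: (2,2) (2,3) (2,4) (2,5) (2,6)

Derivation:
(2,2): flips 1 -> legal
(2,3): flips 1 -> legal
(2,4): flips 1 -> legal
(2,5): flips 1 -> legal
(2,6): flips 1 -> legal
(3,2): no bracket -> illegal
(3,6): no bracket -> illegal
(4,2): no bracket -> illegal
(4,5): no bracket -> illegal
(4,6): no bracket -> illegal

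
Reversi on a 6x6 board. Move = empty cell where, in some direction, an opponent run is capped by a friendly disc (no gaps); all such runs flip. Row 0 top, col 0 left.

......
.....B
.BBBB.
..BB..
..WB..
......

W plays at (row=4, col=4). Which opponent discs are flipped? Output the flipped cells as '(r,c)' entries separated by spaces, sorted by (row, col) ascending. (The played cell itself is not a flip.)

Dir NW: opp run (3,3) (2,2), next='.' -> no flip
Dir N: first cell '.' (not opp) -> no flip
Dir NE: first cell '.' (not opp) -> no flip
Dir W: opp run (4,3) capped by W -> flip
Dir E: first cell '.' (not opp) -> no flip
Dir SW: first cell '.' (not opp) -> no flip
Dir S: first cell '.' (not opp) -> no flip
Dir SE: first cell '.' (not opp) -> no flip

Answer: (4,3)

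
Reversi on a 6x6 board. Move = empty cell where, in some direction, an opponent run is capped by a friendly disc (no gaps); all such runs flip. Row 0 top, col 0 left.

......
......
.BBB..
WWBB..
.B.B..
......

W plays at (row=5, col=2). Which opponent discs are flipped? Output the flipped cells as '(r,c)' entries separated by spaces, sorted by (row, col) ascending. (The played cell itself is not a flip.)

Answer: (4,1)

Derivation:
Dir NW: opp run (4,1) capped by W -> flip
Dir N: first cell '.' (not opp) -> no flip
Dir NE: opp run (4,3), next='.' -> no flip
Dir W: first cell '.' (not opp) -> no flip
Dir E: first cell '.' (not opp) -> no flip
Dir SW: edge -> no flip
Dir S: edge -> no flip
Dir SE: edge -> no flip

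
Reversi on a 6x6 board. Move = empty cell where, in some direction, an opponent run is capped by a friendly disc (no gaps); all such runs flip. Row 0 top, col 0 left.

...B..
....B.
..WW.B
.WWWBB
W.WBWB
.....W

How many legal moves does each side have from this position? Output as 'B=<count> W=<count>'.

Answer: B=7 W=5

Derivation:
-- B to move --
(1,1): no bracket -> illegal
(1,2): flips 1 -> legal
(1,3): flips 2 -> legal
(2,0): no bracket -> illegal
(2,1): flips 1 -> legal
(2,4): no bracket -> illegal
(3,0): flips 3 -> legal
(4,1): flips 3 -> legal
(5,0): no bracket -> illegal
(5,1): no bracket -> illegal
(5,2): no bracket -> illegal
(5,3): flips 1 -> legal
(5,4): flips 1 -> legal
B mobility = 7
-- W to move --
(0,2): no bracket -> illegal
(0,4): no bracket -> illegal
(0,5): flips 1 -> legal
(1,2): no bracket -> illegal
(1,3): no bracket -> illegal
(1,5): flips 3 -> legal
(2,4): flips 1 -> legal
(5,2): no bracket -> illegal
(5,3): flips 1 -> legal
(5,4): flips 1 -> legal
W mobility = 5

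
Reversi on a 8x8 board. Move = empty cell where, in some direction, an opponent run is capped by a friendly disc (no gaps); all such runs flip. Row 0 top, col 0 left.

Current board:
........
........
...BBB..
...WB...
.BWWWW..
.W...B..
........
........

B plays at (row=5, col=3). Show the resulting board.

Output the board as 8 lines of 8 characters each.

Answer: ........
........
...BBB..
...BB...
.BWBWW..
.W.B.B..
........
........

Derivation:
Place B at (5,3); scan 8 dirs for brackets.
Dir NW: opp run (4,2), next='.' -> no flip
Dir N: opp run (4,3) (3,3) capped by B -> flip
Dir NE: opp run (4,4), next='.' -> no flip
Dir W: first cell '.' (not opp) -> no flip
Dir E: first cell '.' (not opp) -> no flip
Dir SW: first cell '.' (not opp) -> no flip
Dir S: first cell '.' (not opp) -> no flip
Dir SE: first cell '.' (not opp) -> no flip
All flips: (3,3) (4,3)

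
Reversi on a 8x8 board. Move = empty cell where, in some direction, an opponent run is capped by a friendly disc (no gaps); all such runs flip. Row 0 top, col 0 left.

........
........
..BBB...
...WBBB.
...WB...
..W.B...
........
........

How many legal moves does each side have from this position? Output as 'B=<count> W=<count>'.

Answer: B=4 W=8

Derivation:
-- B to move --
(3,2): flips 2 -> legal
(4,1): no bracket -> illegal
(4,2): flips 2 -> legal
(5,1): no bracket -> illegal
(5,3): flips 2 -> legal
(6,1): flips 2 -> legal
(6,2): no bracket -> illegal
(6,3): no bracket -> illegal
B mobility = 4
-- W to move --
(1,1): flips 1 -> legal
(1,2): no bracket -> illegal
(1,3): flips 1 -> legal
(1,4): no bracket -> illegal
(1,5): flips 1 -> legal
(2,1): no bracket -> illegal
(2,5): flips 1 -> legal
(2,6): no bracket -> illegal
(2,7): no bracket -> illegal
(3,1): no bracket -> illegal
(3,2): no bracket -> illegal
(3,7): flips 3 -> legal
(4,5): flips 1 -> legal
(4,6): no bracket -> illegal
(4,7): no bracket -> illegal
(5,3): no bracket -> illegal
(5,5): flips 1 -> legal
(6,3): no bracket -> illegal
(6,4): no bracket -> illegal
(6,5): flips 1 -> legal
W mobility = 8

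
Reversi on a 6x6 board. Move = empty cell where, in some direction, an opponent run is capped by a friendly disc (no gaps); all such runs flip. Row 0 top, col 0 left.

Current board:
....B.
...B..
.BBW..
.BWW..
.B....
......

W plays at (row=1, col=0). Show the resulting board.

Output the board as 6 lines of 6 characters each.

Place W at (1,0); scan 8 dirs for brackets.
Dir NW: edge -> no flip
Dir N: first cell '.' (not opp) -> no flip
Dir NE: first cell '.' (not opp) -> no flip
Dir W: edge -> no flip
Dir E: first cell '.' (not opp) -> no flip
Dir SW: edge -> no flip
Dir S: first cell '.' (not opp) -> no flip
Dir SE: opp run (2,1) capped by W -> flip
All flips: (2,1)

Answer: ....B.
W..B..
.WBW..
.BWW..
.B....
......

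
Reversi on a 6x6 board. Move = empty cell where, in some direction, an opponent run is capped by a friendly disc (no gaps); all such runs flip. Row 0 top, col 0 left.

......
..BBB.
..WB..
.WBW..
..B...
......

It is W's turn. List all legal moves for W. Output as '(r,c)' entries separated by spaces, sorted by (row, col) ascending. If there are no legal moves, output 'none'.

Answer: (0,2) (0,3) (0,4) (2,4) (5,1) (5,2) (5,3)

Derivation:
(0,1): no bracket -> illegal
(0,2): flips 1 -> legal
(0,3): flips 2 -> legal
(0,4): flips 1 -> legal
(0,5): no bracket -> illegal
(1,1): no bracket -> illegal
(1,5): no bracket -> illegal
(2,1): no bracket -> illegal
(2,4): flips 1 -> legal
(2,5): no bracket -> illegal
(3,4): no bracket -> illegal
(4,1): no bracket -> illegal
(4,3): no bracket -> illegal
(5,1): flips 1 -> legal
(5,2): flips 2 -> legal
(5,3): flips 1 -> legal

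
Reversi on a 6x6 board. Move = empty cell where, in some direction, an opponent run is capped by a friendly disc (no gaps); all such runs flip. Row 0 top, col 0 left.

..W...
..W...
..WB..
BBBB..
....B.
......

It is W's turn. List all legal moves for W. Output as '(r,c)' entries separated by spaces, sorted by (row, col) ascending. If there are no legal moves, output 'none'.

(1,3): no bracket -> illegal
(1,4): no bracket -> illegal
(2,0): no bracket -> illegal
(2,1): no bracket -> illegal
(2,4): flips 1 -> legal
(3,4): flips 1 -> legal
(3,5): no bracket -> illegal
(4,0): flips 1 -> legal
(4,1): no bracket -> illegal
(4,2): flips 1 -> legal
(4,3): no bracket -> illegal
(4,5): no bracket -> illegal
(5,3): no bracket -> illegal
(5,4): no bracket -> illegal
(5,5): flips 2 -> legal

Answer: (2,4) (3,4) (4,0) (4,2) (5,5)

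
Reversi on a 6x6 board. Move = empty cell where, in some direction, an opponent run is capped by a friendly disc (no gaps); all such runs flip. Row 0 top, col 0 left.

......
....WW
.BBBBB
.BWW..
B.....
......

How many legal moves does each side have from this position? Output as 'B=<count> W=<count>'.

Answer: B=8 W=7

Derivation:
-- B to move --
(0,3): flips 1 -> legal
(0,4): flips 1 -> legal
(0,5): flips 2 -> legal
(1,3): no bracket -> illegal
(3,4): flips 2 -> legal
(4,1): flips 1 -> legal
(4,2): flips 2 -> legal
(4,3): flips 2 -> legal
(4,4): flips 1 -> legal
B mobility = 8
-- W to move --
(1,0): flips 1 -> legal
(1,1): flips 1 -> legal
(1,2): flips 1 -> legal
(1,3): flips 1 -> legal
(2,0): no bracket -> illegal
(3,0): flips 1 -> legal
(3,4): flips 1 -> legal
(3,5): flips 1 -> legal
(4,1): no bracket -> illegal
(4,2): no bracket -> illegal
(5,0): no bracket -> illegal
(5,1): no bracket -> illegal
W mobility = 7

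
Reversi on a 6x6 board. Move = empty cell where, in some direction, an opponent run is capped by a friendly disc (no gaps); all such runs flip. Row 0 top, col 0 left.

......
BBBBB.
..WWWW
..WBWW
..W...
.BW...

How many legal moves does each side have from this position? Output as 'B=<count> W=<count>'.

Answer: B=6 W=9

Derivation:
-- B to move --
(1,5): flips 1 -> legal
(2,1): no bracket -> illegal
(3,1): flips 2 -> legal
(4,1): flips 2 -> legal
(4,3): no bracket -> illegal
(4,4): flips 2 -> legal
(4,5): flips 2 -> legal
(5,3): flips 1 -> legal
B mobility = 6
-- W to move --
(0,0): flips 1 -> legal
(0,1): flips 1 -> legal
(0,2): flips 2 -> legal
(0,3): flips 2 -> legal
(0,4): flips 2 -> legal
(0,5): flips 1 -> legal
(1,5): no bracket -> illegal
(2,0): no bracket -> illegal
(2,1): no bracket -> illegal
(4,0): no bracket -> illegal
(4,1): no bracket -> illegal
(4,3): flips 1 -> legal
(4,4): flips 1 -> legal
(5,0): flips 1 -> legal
W mobility = 9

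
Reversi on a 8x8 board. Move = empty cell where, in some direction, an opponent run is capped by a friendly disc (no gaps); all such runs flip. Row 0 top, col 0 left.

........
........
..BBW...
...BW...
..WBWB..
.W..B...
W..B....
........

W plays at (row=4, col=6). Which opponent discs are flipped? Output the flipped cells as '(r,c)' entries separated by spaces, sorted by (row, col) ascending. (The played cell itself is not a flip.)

Answer: (4,5)

Derivation:
Dir NW: first cell '.' (not opp) -> no flip
Dir N: first cell '.' (not opp) -> no flip
Dir NE: first cell '.' (not opp) -> no flip
Dir W: opp run (4,5) capped by W -> flip
Dir E: first cell '.' (not opp) -> no flip
Dir SW: first cell '.' (not opp) -> no flip
Dir S: first cell '.' (not opp) -> no flip
Dir SE: first cell '.' (not opp) -> no flip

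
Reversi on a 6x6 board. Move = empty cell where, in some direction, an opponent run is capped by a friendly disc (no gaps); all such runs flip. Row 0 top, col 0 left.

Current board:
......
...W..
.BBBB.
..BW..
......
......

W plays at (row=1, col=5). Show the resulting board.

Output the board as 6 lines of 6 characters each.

Place W at (1,5); scan 8 dirs for brackets.
Dir NW: first cell '.' (not opp) -> no flip
Dir N: first cell '.' (not opp) -> no flip
Dir NE: edge -> no flip
Dir W: first cell '.' (not opp) -> no flip
Dir E: edge -> no flip
Dir SW: opp run (2,4) capped by W -> flip
Dir S: first cell '.' (not opp) -> no flip
Dir SE: edge -> no flip
All flips: (2,4)

Answer: ......
...W.W
.BBBW.
..BW..
......
......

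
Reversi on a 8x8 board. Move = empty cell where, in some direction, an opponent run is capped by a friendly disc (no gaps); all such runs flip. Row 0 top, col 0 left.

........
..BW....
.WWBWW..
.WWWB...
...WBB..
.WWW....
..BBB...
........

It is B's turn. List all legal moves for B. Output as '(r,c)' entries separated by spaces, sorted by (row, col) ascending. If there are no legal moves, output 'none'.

Answer: (0,3) (1,1) (1,4) (1,6) (2,0) (2,6) (3,0) (4,0) (4,1) (4,2) (6,1)

Derivation:
(0,2): no bracket -> illegal
(0,3): flips 1 -> legal
(0,4): no bracket -> illegal
(1,0): no bracket -> illegal
(1,1): flips 2 -> legal
(1,4): flips 2 -> legal
(1,5): no bracket -> illegal
(1,6): flips 1 -> legal
(2,0): flips 2 -> legal
(2,6): flips 2 -> legal
(3,0): flips 4 -> legal
(3,5): no bracket -> illegal
(3,6): no bracket -> illegal
(4,0): flips 1 -> legal
(4,1): flips 2 -> legal
(4,2): flips 5 -> legal
(5,0): no bracket -> illegal
(5,4): no bracket -> illegal
(6,0): no bracket -> illegal
(6,1): flips 2 -> legal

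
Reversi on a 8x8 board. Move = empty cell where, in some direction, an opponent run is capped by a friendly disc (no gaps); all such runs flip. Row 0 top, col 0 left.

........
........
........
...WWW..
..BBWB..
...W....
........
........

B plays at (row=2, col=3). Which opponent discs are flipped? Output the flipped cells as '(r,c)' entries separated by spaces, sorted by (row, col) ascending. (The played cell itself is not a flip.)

Answer: (3,3) (3,4)

Derivation:
Dir NW: first cell '.' (not opp) -> no flip
Dir N: first cell '.' (not opp) -> no flip
Dir NE: first cell '.' (not opp) -> no flip
Dir W: first cell '.' (not opp) -> no flip
Dir E: first cell '.' (not opp) -> no flip
Dir SW: first cell '.' (not opp) -> no flip
Dir S: opp run (3,3) capped by B -> flip
Dir SE: opp run (3,4) capped by B -> flip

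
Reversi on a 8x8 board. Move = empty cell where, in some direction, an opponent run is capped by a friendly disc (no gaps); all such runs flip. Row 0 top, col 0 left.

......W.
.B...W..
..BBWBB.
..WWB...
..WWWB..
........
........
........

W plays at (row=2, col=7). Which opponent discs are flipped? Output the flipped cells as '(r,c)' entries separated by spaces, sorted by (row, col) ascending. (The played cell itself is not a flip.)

Answer: (2,5) (2,6)

Derivation:
Dir NW: first cell '.' (not opp) -> no flip
Dir N: first cell '.' (not opp) -> no flip
Dir NE: edge -> no flip
Dir W: opp run (2,6) (2,5) capped by W -> flip
Dir E: edge -> no flip
Dir SW: first cell '.' (not opp) -> no flip
Dir S: first cell '.' (not opp) -> no flip
Dir SE: edge -> no flip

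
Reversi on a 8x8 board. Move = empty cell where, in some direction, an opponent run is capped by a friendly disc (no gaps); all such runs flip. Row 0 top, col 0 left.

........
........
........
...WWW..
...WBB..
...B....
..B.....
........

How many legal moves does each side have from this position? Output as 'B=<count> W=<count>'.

Answer: B=6 W=6

Derivation:
-- B to move --
(2,2): flips 1 -> legal
(2,3): flips 3 -> legal
(2,4): flips 1 -> legal
(2,5): flips 1 -> legal
(2,6): flips 1 -> legal
(3,2): no bracket -> illegal
(3,6): no bracket -> illegal
(4,2): flips 1 -> legal
(4,6): no bracket -> illegal
(5,2): no bracket -> illegal
(5,4): no bracket -> illegal
B mobility = 6
-- W to move --
(3,6): no bracket -> illegal
(4,2): no bracket -> illegal
(4,6): flips 2 -> legal
(5,1): no bracket -> illegal
(5,2): no bracket -> illegal
(5,4): flips 1 -> legal
(5,5): flips 2 -> legal
(5,6): flips 1 -> legal
(6,1): no bracket -> illegal
(6,3): flips 1 -> legal
(6,4): no bracket -> illegal
(7,1): flips 3 -> legal
(7,2): no bracket -> illegal
(7,3): no bracket -> illegal
W mobility = 6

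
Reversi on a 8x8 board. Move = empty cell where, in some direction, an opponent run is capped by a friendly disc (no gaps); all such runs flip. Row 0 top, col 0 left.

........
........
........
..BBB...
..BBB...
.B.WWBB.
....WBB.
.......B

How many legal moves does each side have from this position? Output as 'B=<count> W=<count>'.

Answer: B=6 W=9

Derivation:
-- B to move --
(4,5): no bracket -> illegal
(5,2): flips 2 -> legal
(6,2): flips 1 -> legal
(6,3): flips 2 -> legal
(7,3): flips 1 -> legal
(7,4): flips 2 -> legal
(7,5): flips 2 -> legal
B mobility = 6
-- W to move --
(2,1): flips 2 -> legal
(2,2): no bracket -> illegal
(2,3): flips 2 -> legal
(2,4): flips 2 -> legal
(2,5): no bracket -> illegal
(3,1): flips 1 -> legal
(3,5): flips 1 -> legal
(4,0): no bracket -> illegal
(4,1): no bracket -> illegal
(4,5): no bracket -> illegal
(4,6): flips 1 -> legal
(4,7): no bracket -> illegal
(5,0): no bracket -> illegal
(5,2): no bracket -> illegal
(5,7): flips 2 -> legal
(6,0): no bracket -> illegal
(6,1): no bracket -> illegal
(6,2): no bracket -> illegal
(6,7): flips 2 -> legal
(7,4): no bracket -> illegal
(7,5): no bracket -> illegal
(7,6): flips 1 -> legal
W mobility = 9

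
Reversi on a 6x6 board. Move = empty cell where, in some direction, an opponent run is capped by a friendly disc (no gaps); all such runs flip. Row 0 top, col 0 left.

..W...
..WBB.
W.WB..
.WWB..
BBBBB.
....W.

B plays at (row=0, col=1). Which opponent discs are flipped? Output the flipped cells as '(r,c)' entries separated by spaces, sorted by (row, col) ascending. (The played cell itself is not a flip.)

Dir NW: edge -> no flip
Dir N: edge -> no flip
Dir NE: edge -> no flip
Dir W: first cell '.' (not opp) -> no flip
Dir E: opp run (0,2), next='.' -> no flip
Dir SW: first cell '.' (not opp) -> no flip
Dir S: first cell '.' (not opp) -> no flip
Dir SE: opp run (1,2) capped by B -> flip

Answer: (1,2)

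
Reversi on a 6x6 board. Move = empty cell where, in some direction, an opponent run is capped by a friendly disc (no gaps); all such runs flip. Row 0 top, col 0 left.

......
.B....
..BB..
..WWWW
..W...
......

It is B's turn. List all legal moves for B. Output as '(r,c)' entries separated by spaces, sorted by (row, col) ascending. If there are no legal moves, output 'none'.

(2,1): no bracket -> illegal
(2,4): no bracket -> illegal
(2,5): no bracket -> illegal
(3,1): no bracket -> illegal
(4,1): flips 1 -> legal
(4,3): flips 1 -> legal
(4,4): flips 1 -> legal
(4,5): flips 1 -> legal
(5,1): no bracket -> illegal
(5,2): flips 2 -> legal
(5,3): no bracket -> illegal

Answer: (4,1) (4,3) (4,4) (4,5) (5,2)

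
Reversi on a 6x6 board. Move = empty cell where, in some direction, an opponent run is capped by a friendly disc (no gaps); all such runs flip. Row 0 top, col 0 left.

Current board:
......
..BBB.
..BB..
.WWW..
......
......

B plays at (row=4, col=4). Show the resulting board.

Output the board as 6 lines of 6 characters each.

Answer: ......
..BBB.
..BB..
.WWB..
....B.
......

Derivation:
Place B at (4,4); scan 8 dirs for brackets.
Dir NW: opp run (3,3) capped by B -> flip
Dir N: first cell '.' (not opp) -> no flip
Dir NE: first cell '.' (not opp) -> no flip
Dir W: first cell '.' (not opp) -> no flip
Dir E: first cell '.' (not opp) -> no flip
Dir SW: first cell '.' (not opp) -> no flip
Dir S: first cell '.' (not opp) -> no flip
Dir SE: first cell '.' (not opp) -> no flip
All flips: (3,3)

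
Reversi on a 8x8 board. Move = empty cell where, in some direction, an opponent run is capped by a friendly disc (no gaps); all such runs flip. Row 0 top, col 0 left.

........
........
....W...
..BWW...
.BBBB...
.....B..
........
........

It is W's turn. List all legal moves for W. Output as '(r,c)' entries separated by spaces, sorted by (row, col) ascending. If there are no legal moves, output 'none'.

Answer: (3,1) (5,1) (5,2) (5,3) (5,4) (6,6)

Derivation:
(2,1): no bracket -> illegal
(2,2): no bracket -> illegal
(2,3): no bracket -> illegal
(3,0): no bracket -> illegal
(3,1): flips 1 -> legal
(3,5): no bracket -> illegal
(4,0): no bracket -> illegal
(4,5): no bracket -> illegal
(4,6): no bracket -> illegal
(5,0): no bracket -> illegal
(5,1): flips 1 -> legal
(5,2): flips 1 -> legal
(5,3): flips 1 -> legal
(5,4): flips 1 -> legal
(5,6): no bracket -> illegal
(6,4): no bracket -> illegal
(6,5): no bracket -> illegal
(6,6): flips 2 -> legal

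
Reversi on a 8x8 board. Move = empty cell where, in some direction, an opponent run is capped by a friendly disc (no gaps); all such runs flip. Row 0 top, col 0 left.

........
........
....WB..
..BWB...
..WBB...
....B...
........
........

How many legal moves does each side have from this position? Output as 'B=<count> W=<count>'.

-- B to move --
(1,3): no bracket -> illegal
(1,4): flips 1 -> legal
(1,5): no bracket -> illegal
(2,2): flips 1 -> legal
(2,3): flips 2 -> legal
(3,1): no bracket -> illegal
(3,5): no bracket -> illegal
(4,1): flips 1 -> legal
(5,1): no bracket -> illegal
(5,2): flips 1 -> legal
(5,3): no bracket -> illegal
B mobility = 5
-- W to move --
(1,4): no bracket -> illegal
(1,5): no bracket -> illegal
(1,6): no bracket -> illegal
(2,1): no bracket -> illegal
(2,2): flips 1 -> legal
(2,3): no bracket -> illegal
(2,6): flips 1 -> legal
(3,1): flips 1 -> legal
(3,5): flips 1 -> legal
(3,6): no bracket -> illegal
(4,1): no bracket -> illegal
(4,5): flips 2 -> legal
(5,2): no bracket -> illegal
(5,3): flips 1 -> legal
(5,5): flips 1 -> legal
(6,3): no bracket -> illegal
(6,4): flips 3 -> legal
(6,5): no bracket -> illegal
W mobility = 8

Answer: B=5 W=8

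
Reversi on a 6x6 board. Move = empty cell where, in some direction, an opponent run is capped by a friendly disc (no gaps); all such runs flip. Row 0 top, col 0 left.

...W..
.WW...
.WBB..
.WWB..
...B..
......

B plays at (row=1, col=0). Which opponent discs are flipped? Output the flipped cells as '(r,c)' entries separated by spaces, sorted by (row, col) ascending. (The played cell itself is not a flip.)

Answer: (2,1) (3,2)

Derivation:
Dir NW: edge -> no flip
Dir N: first cell '.' (not opp) -> no flip
Dir NE: first cell '.' (not opp) -> no flip
Dir W: edge -> no flip
Dir E: opp run (1,1) (1,2), next='.' -> no flip
Dir SW: edge -> no flip
Dir S: first cell '.' (not opp) -> no flip
Dir SE: opp run (2,1) (3,2) capped by B -> flip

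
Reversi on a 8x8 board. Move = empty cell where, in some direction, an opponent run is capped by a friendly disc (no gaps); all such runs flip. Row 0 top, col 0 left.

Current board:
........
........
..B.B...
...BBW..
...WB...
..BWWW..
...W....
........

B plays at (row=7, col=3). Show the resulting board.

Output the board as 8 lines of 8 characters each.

Place B at (7,3); scan 8 dirs for brackets.
Dir NW: first cell '.' (not opp) -> no flip
Dir N: opp run (6,3) (5,3) (4,3) capped by B -> flip
Dir NE: first cell '.' (not opp) -> no flip
Dir W: first cell '.' (not opp) -> no flip
Dir E: first cell '.' (not opp) -> no flip
Dir SW: edge -> no flip
Dir S: edge -> no flip
Dir SE: edge -> no flip
All flips: (4,3) (5,3) (6,3)

Answer: ........
........
..B.B...
...BBW..
...BB...
..BBWW..
...B....
...B....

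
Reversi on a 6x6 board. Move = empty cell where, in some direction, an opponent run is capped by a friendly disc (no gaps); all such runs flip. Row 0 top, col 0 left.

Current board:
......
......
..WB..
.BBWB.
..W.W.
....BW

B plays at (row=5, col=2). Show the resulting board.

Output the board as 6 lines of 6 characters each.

Answer: ......
......
..WB..
.BBWB.
..B.W.
..B.BW

Derivation:
Place B at (5,2); scan 8 dirs for brackets.
Dir NW: first cell '.' (not opp) -> no flip
Dir N: opp run (4,2) capped by B -> flip
Dir NE: first cell '.' (not opp) -> no flip
Dir W: first cell '.' (not opp) -> no flip
Dir E: first cell '.' (not opp) -> no flip
Dir SW: edge -> no flip
Dir S: edge -> no flip
Dir SE: edge -> no flip
All flips: (4,2)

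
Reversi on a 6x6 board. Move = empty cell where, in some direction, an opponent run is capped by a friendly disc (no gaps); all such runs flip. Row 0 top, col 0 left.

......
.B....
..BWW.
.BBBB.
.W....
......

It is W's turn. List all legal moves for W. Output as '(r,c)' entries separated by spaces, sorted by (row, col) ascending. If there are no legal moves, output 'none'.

Answer: (2,1) (4,2) (4,3) (4,4) (4,5)

Derivation:
(0,0): no bracket -> illegal
(0,1): no bracket -> illegal
(0,2): no bracket -> illegal
(1,0): no bracket -> illegal
(1,2): no bracket -> illegal
(1,3): no bracket -> illegal
(2,0): no bracket -> illegal
(2,1): flips 2 -> legal
(2,5): no bracket -> illegal
(3,0): no bracket -> illegal
(3,5): no bracket -> illegal
(4,0): no bracket -> illegal
(4,2): flips 1 -> legal
(4,3): flips 1 -> legal
(4,4): flips 1 -> legal
(4,5): flips 1 -> legal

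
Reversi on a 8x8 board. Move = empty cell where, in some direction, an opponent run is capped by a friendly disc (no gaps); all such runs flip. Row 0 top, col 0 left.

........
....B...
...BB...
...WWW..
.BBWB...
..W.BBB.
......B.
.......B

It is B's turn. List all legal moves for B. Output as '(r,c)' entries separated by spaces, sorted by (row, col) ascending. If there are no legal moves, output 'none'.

Answer: (2,2) (2,6) (3,2) (4,5) (4,6) (5,3) (6,2) (6,3)

Derivation:
(2,2): flips 1 -> legal
(2,5): no bracket -> illegal
(2,6): flips 1 -> legal
(3,2): flips 1 -> legal
(3,6): no bracket -> illegal
(4,5): flips 1 -> legal
(4,6): flips 1 -> legal
(5,1): no bracket -> illegal
(5,3): flips 2 -> legal
(6,1): no bracket -> illegal
(6,2): flips 1 -> legal
(6,3): flips 1 -> legal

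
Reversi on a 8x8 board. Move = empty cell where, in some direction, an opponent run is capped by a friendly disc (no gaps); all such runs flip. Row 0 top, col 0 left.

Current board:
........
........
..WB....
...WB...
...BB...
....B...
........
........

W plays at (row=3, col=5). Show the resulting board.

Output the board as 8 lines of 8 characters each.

Place W at (3,5); scan 8 dirs for brackets.
Dir NW: first cell '.' (not opp) -> no flip
Dir N: first cell '.' (not opp) -> no flip
Dir NE: first cell '.' (not opp) -> no flip
Dir W: opp run (3,4) capped by W -> flip
Dir E: first cell '.' (not opp) -> no flip
Dir SW: opp run (4,4), next='.' -> no flip
Dir S: first cell '.' (not opp) -> no flip
Dir SE: first cell '.' (not opp) -> no flip
All flips: (3,4)

Answer: ........
........
..WB....
...WWW..
...BB...
....B...
........
........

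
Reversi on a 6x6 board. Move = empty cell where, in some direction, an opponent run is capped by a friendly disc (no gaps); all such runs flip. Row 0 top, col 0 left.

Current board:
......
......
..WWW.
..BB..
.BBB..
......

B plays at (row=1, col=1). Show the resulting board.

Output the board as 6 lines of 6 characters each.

Answer: ......
.B....
..BWW.
..BB..
.BBB..
......

Derivation:
Place B at (1,1); scan 8 dirs for brackets.
Dir NW: first cell '.' (not opp) -> no flip
Dir N: first cell '.' (not opp) -> no flip
Dir NE: first cell '.' (not opp) -> no flip
Dir W: first cell '.' (not opp) -> no flip
Dir E: first cell '.' (not opp) -> no flip
Dir SW: first cell '.' (not opp) -> no flip
Dir S: first cell '.' (not opp) -> no flip
Dir SE: opp run (2,2) capped by B -> flip
All flips: (2,2)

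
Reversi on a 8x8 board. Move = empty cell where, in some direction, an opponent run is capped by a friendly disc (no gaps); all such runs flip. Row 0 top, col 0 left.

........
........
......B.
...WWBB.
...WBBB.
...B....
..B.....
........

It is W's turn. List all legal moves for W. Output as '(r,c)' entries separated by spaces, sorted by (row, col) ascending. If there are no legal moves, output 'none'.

Answer: (3,7) (4,7) (5,4) (5,5) (5,6) (6,3)

Derivation:
(1,5): no bracket -> illegal
(1,6): no bracket -> illegal
(1,7): no bracket -> illegal
(2,4): no bracket -> illegal
(2,5): no bracket -> illegal
(2,7): no bracket -> illegal
(3,7): flips 2 -> legal
(4,2): no bracket -> illegal
(4,7): flips 3 -> legal
(5,1): no bracket -> illegal
(5,2): no bracket -> illegal
(5,4): flips 1 -> legal
(5,5): flips 1 -> legal
(5,6): flips 1 -> legal
(5,7): no bracket -> illegal
(6,1): no bracket -> illegal
(6,3): flips 1 -> legal
(6,4): no bracket -> illegal
(7,1): no bracket -> illegal
(7,2): no bracket -> illegal
(7,3): no bracket -> illegal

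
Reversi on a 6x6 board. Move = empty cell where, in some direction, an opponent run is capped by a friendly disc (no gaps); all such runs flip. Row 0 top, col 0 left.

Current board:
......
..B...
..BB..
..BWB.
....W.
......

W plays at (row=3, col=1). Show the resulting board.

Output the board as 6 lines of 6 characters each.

Answer: ......
..B...
..BB..
.WWWB.
....W.
......

Derivation:
Place W at (3,1); scan 8 dirs for brackets.
Dir NW: first cell '.' (not opp) -> no flip
Dir N: first cell '.' (not opp) -> no flip
Dir NE: opp run (2,2), next='.' -> no flip
Dir W: first cell '.' (not opp) -> no flip
Dir E: opp run (3,2) capped by W -> flip
Dir SW: first cell '.' (not opp) -> no flip
Dir S: first cell '.' (not opp) -> no flip
Dir SE: first cell '.' (not opp) -> no flip
All flips: (3,2)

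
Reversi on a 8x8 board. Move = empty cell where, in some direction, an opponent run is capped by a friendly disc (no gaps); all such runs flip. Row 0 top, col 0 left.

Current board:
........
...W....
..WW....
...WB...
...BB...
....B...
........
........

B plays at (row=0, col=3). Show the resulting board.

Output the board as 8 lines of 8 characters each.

Answer: ...B....
...B....
..WB....
...BB...
...BB...
....B...
........
........

Derivation:
Place B at (0,3); scan 8 dirs for brackets.
Dir NW: edge -> no flip
Dir N: edge -> no flip
Dir NE: edge -> no flip
Dir W: first cell '.' (not opp) -> no flip
Dir E: first cell '.' (not opp) -> no flip
Dir SW: first cell '.' (not opp) -> no flip
Dir S: opp run (1,3) (2,3) (3,3) capped by B -> flip
Dir SE: first cell '.' (not opp) -> no flip
All flips: (1,3) (2,3) (3,3)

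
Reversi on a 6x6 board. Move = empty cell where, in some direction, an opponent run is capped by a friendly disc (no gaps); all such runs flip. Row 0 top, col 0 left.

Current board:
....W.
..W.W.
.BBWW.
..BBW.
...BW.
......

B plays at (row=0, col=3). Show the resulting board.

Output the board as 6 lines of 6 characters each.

Place B at (0,3); scan 8 dirs for brackets.
Dir NW: edge -> no flip
Dir N: edge -> no flip
Dir NE: edge -> no flip
Dir W: first cell '.' (not opp) -> no flip
Dir E: opp run (0,4), next='.' -> no flip
Dir SW: opp run (1,2) capped by B -> flip
Dir S: first cell '.' (not opp) -> no flip
Dir SE: opp run (1,4), next='.' -> no flip
All flips: (1,2)

Answer: ...BW.
..B.W.
.BBWW.
..BBW.
...BW.
......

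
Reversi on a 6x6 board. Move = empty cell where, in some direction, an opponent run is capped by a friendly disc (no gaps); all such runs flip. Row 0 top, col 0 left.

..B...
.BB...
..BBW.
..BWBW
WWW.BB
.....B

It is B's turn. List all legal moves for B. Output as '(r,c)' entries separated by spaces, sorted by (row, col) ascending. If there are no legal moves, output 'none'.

(1,3): no bracket -> illegal
(1,4): flips 1 -> legal
(1,5): no bracket -> illegal
(2,5): flips 2 -> legal
(3,0): no bracket -> illegal
(3,1): no bracket -> illegal
(4,3): flips 1 -> legal
(5,0): flips 1 -> legal
(5,1): no bracket -> illegal
(5,2): flips 1 -> legal
(5,3): no bracket -> illegal

Answer: (1,4) (2,5) (4,3) (5,0) (5,2)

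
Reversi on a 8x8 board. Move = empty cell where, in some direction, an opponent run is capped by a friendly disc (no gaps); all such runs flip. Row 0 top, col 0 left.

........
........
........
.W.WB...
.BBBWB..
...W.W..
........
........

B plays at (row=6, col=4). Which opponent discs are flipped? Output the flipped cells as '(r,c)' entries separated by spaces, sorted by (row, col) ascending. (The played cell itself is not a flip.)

Answer: (5,3)

Derivation:
Dir NW: opp run (5,3) capped by B -> flip
Dir N: first cell '.' (not opp) -> no flip
Dir NE: opp run (5,5), next='.' -> no flip
Dir W: first cell '.' (not opp) -> no flip
Dir E: first cell '.' (not opp) -> no flip
Dir SW: first cell '.' (not opp) -> no flip
Dir S: first cell '.' (not opp) -> no flip
Dir SE: first cell '.' (not opp) -> no flip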